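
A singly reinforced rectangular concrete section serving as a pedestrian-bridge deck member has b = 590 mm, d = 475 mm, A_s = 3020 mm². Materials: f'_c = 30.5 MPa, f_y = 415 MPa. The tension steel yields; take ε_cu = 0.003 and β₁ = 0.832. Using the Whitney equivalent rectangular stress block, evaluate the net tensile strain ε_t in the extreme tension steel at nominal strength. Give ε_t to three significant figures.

ε_t ≈ 0.0115

a = A_s f_y/(0.85 f'_c b) = 81.94 mm.
β₁ = 0.832, so c = a/β₁ = 81.94/0.832 = 98.49 mm.
From the linear strain diagram with ε_cu = 0.003: ε_t = 0.003 (d − c)/c = 0.003 × (475 − 98.49)/98.49 = 0.0115.
Since ε_t ≥ 0.005, the section is tension-controlled.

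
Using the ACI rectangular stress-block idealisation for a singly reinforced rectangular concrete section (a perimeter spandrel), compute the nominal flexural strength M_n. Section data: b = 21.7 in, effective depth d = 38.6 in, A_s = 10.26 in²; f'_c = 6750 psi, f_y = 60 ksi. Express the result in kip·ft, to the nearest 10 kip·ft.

M_n ≈ 1850 kip·ft

T = A_s f_y = 10.26 × 60 = 615.6 kips.
a = T/(0.85 f'_c b) = 615.6/(0.85 × 6.75 × 21.7) = 4.944 in.
M_n = T(d − a/2) = 615.6 × (38.6 − 2.472) = 22240.4 kip·in = 22240.4/12 = 1853.37 kip·ft.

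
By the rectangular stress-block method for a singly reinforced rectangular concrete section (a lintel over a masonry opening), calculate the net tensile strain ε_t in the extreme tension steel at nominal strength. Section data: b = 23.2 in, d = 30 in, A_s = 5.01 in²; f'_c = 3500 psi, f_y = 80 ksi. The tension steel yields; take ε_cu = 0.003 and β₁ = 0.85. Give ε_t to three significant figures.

ε_t ≈ 0.0102

a = A_s f_y/(0.85 f'_c b) = 5.807 in.
β₁ = 0.85, so c = a/β₁ = 5.807/0.85 = 6.832 in.
From the linear strain diagram with ε_cu = 0.003: ε_t = 0.003 (d − c)/c = 0.003 × (30 − 6.832)/6.832 = 0.0102.
Since ε_t ≥ 0.005, the section is tension-controlled.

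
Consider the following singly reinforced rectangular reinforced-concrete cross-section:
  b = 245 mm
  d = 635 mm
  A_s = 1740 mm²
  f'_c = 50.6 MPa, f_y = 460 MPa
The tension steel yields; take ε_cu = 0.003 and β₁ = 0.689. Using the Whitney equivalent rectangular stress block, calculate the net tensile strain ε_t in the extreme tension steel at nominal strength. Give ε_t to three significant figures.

a = A_s f_y/(0.85 f'_c b) = 75.96 mm.
β₁ = 0.689, so c = a/β₁ = 75.96/0.689 = 110.25 mm.
From the linear strain diagram with ε_cu = 0.003: ε_t = 0.003 (d − c)/c = 0.003 × (635 − 110.25)/110.25 = 0.0143.
Since ε_t ≥ 0.005, the section is tension-controlled.

ε_t ≈ 0.0143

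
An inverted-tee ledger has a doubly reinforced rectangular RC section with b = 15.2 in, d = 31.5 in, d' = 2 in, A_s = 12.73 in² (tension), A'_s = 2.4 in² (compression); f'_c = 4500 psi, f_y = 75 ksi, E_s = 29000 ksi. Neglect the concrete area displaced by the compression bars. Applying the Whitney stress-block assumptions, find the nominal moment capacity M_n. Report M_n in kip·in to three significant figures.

M_n ≈ 24600 kip·in

Assume both steels yield.
a = (A_s − A'_s) f_y/(0.85 f'_c b) = (12.73 − 2.4) × 75/(0.85 × 4.5 × 15.2) = 13.326 in.
c = a/β₁ = 13.326/0.825 = 16.153 in; ε'_s = 0.003(c − d')/c = 0.0026 ≥ ε_y = 0.0026, so the compression steel yields.
M_n = (A_s − A'_s) f_y (d − a/2) + A'_s f_y (d − d') = 774.75 × (31.5 − 6.663) + 180 × (31.5 − 2) = 19242.5 + 5310.0 = 24552.5 kip·in.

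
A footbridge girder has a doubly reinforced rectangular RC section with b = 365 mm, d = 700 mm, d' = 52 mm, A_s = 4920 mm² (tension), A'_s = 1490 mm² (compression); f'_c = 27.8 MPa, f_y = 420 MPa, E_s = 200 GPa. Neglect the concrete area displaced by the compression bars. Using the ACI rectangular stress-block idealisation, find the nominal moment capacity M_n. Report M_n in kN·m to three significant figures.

M_n ≈ 1290 kN·m

Assume both tension and compression steel yield.
Net tension couple steel: A_s − A'_s = 3430 mm².
a = (A_s − A'_s) f_y / (0.85 f'_c b) = 1440600/(0.85 × 27.8 × 365) = 167.03 mm.
c = a/β₁ = 167.03/0.85 = 196.51 mm; ε'_s = 0.003(c − d')/c = 0.0022 ≥ f_y/E_s = 0.0021, so compression steel does yield.
M_n = (A_s − A'_s) f_y (d − a/2) + A'_s f_y (d − d') = [1440600 × (700 − 83.515) + 625800 × (700 − 52)] × 10⁻⁶ = 888.11 + 405.52 = 1293.63 kN·m.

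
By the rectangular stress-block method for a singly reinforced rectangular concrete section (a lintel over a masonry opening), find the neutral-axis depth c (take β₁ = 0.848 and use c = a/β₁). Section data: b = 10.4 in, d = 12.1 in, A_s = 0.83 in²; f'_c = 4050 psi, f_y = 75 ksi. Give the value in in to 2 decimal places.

T = A_s f_y = 0.83 × 75 = 62.25 kips.
a = T/(0.85 f'_c b) = 62.25/(0.85 × 4.05 × 10.4) = 1.7387 in.
With β₁ = 0.848, c = a/β₁ = 1.7387/0.848 = 2.05 in.

c ≈ 2.05 in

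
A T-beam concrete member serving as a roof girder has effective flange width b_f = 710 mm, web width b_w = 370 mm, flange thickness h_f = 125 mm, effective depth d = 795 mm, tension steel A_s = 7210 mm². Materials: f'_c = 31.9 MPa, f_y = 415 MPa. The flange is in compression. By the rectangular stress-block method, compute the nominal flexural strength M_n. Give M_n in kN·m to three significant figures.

Tension: T = A_s f_y = 7210 × 415 = 2992150 N.
Try a within the flange: a = T/(0.85 f'_c b_f) = 2992150/(0.85 × 31.9 × 710) = 155.42 mm.
a = 155.42 > h_f = 125 mm: the block extends into the web. Split into flange-overhang and web parts.
C_f = 0.85 f'_c (b_f − b_w) h_f = 0.85 × 31.9 × (710 − 370) × 125 = 1152388 N.
Remaining web compression depth: a_w = (T − C_f)/(0.85 f'_c b_w) = (2992150 − 1152388)/(0.85 × 31.9 × 370) = 183.38 mm.
M_n = C_f(d − h_f/2) + (T − C_f)(d − a_w/2) = 1152388 × (795 − 62.5) + 1839762 × (795 − 91.69) = 844.12 + 1293.92 = 2138.04 × 10⁶ N·mm.
M_n = 2138.04 kN·m.

M_n ≈ 2140 kN·m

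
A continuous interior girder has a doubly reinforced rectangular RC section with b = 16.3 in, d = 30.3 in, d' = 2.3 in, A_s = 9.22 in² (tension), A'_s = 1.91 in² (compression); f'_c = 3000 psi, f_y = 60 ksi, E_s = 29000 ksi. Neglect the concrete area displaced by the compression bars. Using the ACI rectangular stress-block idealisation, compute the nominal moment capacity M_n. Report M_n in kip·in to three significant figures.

Assume both steels yield.
a = (A_s − A'_s) f_y/(0.85 f'_c b) = (9.22 − 1.91) × 60/(0.85 × 3 × 16.3) = 10.552 in.
c = a/β₁ = 10.552/0.85 = 12.414 in; ε'_s = 0.003(c − d')/c = 0.0024 ≥ ε_y = 0.0021, so the compression steel yields.
M_n = (A_s − A'_s) f_y (d − a/2) + A'_s f_y (d − d') = 438.6 × (30.3 − 5.276) + 114.6 × (30.3 − 2.3) = 10975.5 + 3208.8 = 14184.3 kip·in.

M_n ≈ 14200 kip·in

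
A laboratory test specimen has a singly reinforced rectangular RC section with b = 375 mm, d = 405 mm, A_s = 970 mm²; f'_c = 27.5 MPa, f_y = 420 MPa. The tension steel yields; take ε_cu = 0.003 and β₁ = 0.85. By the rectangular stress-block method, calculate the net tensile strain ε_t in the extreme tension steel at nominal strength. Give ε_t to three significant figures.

ε_t ≈ 0.0192

a = A_s f_y/(0.85 f'_c b) = 46.48 mm.
β₁ = 0.85, so c = a/β₁ = 46.48/0.85 = 54.68 mm.
From the linear strain diagram with ε_cu = 0.003: ε_t = 0.003 (d − c)/c = 0.003 × (405 − 54.68)/54.68 = 0.0192.
Since ε_t ≥ 0.005, the section is tension-controlled.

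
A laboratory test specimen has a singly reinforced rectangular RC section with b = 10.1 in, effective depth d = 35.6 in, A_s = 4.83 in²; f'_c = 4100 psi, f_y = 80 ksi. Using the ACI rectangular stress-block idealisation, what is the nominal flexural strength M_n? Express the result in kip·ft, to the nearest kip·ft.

T = A_s f_y = 4.83 × 80 = 386.4 kips.
a = T/(0.85 f'_c b) = 386.4/(0.85 × 4.1 × 10.1) = 10.978 in.
M_n = T(d − a/2) = 386.4 × (35.6 − 5.489) = 11634.9 kip·in = 11634.9/12 = 969.58 kip·ft.

M_n ≈ 970 kip·ft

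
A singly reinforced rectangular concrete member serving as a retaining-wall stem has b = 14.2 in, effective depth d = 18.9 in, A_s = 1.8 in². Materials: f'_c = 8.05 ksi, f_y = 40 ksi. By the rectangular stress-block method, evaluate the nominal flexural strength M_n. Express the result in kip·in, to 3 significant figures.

T = A_s f_y = 1.8 × 40 = 72 kips.
a = T/(0.85 f'_c b) = 72/(0.85 × 8.05 × 14.2) = 0.741 in.
M_n = T(d − a/2) = 72 × (18.9 − 0.3705) = 1334.1 kip·in.

M_n ≈ 1330 kip·in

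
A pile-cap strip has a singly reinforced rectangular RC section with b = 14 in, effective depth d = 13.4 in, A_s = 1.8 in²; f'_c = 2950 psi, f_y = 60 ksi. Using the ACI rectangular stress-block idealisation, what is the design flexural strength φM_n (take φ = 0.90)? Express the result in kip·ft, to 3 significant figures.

T = A_s f_y = 1.8 × 60 = 108 kips.
a = T/(0.85 f'_c b) = 108/(0.85 × 2.95 × 14) = 3.076 in.
M_n = T(d − a/2) = 108 × (13.4 − 1.538) = 1281.1 kip·in = 1281.1/12 = 106.76 kip·ft.
φM_n = 0.90 × 106.76 = 96.08 kip·ft.

φM_n ≈ 96.1 kip·ft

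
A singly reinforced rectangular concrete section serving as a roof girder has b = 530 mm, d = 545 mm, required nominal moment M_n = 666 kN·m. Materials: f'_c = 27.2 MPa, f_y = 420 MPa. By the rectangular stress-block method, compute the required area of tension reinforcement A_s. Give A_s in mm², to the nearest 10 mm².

With M_n = 0.85 f'_c a b (d − a/2), solve the quadratic for a:
a = d − √(d² − 2M_n/(0.85 f'_c b)) = 545 − √(545² − 2 × 666×10⁶/(0.85 × 27.2 × 530)) = 111.04 mm.
A_s = 0.85 f'_c a b / f_y = 0.85 × 27.2 × 111.04 × 530 / 420 = 3239.6 mm².

A_s ≈ 3240 mm²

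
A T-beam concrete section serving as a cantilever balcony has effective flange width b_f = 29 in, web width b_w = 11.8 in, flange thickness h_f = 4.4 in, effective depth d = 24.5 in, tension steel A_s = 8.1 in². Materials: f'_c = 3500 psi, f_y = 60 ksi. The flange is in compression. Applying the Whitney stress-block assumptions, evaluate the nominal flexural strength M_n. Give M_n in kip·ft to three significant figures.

M_n ≈ 870 kip·ft

Tension: T = A_s f_y = 8.1 × 60 = 486 kips.
Try a within the flange: a = T/(0.85 f'_c b_f) = 486/(0.85 × 3.5 × 29) = 5.633 in.
a = 5.633 > h_f = 4.4 in: the block extends into the web. Split into flange-overhang and web parts.
C_f = 0.85 f'_c (b_f − b_w) h_f = 0.85 × 3.5 × (29 − 11.8) × 4.4 = 225.1 kips.
Remaining web compression depth: a_w = (T − C_f)/(0.85 f'_c b_w) = (486 − 225.1)/(0.85 × 3.5 × 11.8) = 7.432 in.
M_n = C_f(d − h_f/2) + (T − C_f)(d − a_w/2) = 225.1 × (24.5 − 2.2) + 260.9 × (24.5 − 3.716) = 5019.7 + 5422.5 = 10442.2 kip·in.
M_n = 10442.2/12 = 870.18 kip·ft.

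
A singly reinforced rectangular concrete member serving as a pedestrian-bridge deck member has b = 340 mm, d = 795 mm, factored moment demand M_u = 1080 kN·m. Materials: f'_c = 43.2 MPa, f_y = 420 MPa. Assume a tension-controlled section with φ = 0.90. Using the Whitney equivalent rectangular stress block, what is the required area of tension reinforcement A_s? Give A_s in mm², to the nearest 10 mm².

M_n = M_u/φ = 1080/0.90 = 1200 kN·m.
With M_n = 0.85 f'_c a b (d − a/2), solve the quadratic for a:
a = d − √(d² − 2M_n/(0.85 f'_c b)) = 795 − √(795² − 2 × 1200×10⁶/(0.85 × 43.2 × 340)) = 131.83 mm.
A_s = 0.85 f'_c a b / f_y = 0.85 × 43.2 × 131.83 × 340 / 420 = 3918.7 mm².

A_s ≈ 3920 mm²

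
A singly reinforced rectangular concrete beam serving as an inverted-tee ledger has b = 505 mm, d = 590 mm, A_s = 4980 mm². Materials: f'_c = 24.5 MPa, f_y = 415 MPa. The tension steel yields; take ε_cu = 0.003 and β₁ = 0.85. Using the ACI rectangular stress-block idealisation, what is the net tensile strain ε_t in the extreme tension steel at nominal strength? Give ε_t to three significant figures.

ε_t ≈ 0.00466

a = A_s f_y/(0.85 f'_c b) = 196.52 mm.
β₁ = 0.85, so c = a/β₁ = 196.52/0.85 = 231.20 mm.
From the linear strain diagram with ε_cu = 0.003: ε_t = 0.003 (d − c)/c = 0.003 × (590 − 231.20)/231.20 = 0.00466.
ε_t is between 0.004 and 0.005 — transition zone.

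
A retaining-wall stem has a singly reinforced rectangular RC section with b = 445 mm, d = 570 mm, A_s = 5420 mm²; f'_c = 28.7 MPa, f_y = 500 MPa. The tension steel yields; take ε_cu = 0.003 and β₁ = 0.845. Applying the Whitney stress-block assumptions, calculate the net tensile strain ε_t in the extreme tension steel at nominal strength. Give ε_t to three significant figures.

ε_t ≈ 0.00279

a = A_s f_y/(0.85 f'_c b) = 249.64 mm.
β₁ = 0.845, so c = a/β₁ = 249.64/0.845 = 295.43 mm.
From the linear strain diagram with ε_cu = 0.003: ε_t = 0.003 (d − c)/c = 0.003 × (570 − 295.43)/295.43 = 0.00279.
ε_t < 0.004 — the section is over-reinforced for flexure under ACI limits.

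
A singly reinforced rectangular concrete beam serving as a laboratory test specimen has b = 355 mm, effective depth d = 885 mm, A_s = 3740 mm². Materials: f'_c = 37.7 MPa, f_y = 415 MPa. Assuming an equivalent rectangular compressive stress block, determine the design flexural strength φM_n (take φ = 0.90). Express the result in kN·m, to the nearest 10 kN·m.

T = A_s f_y = 3740 × 415 = 1552100 N = 1552.1 kN.
From C = T: a = T/(0.85 f'_c b) = 1552100/(0.85 × 37.7 × 355) = 136.44 mm.
M_n = T(d − a/2) = 1552.1 kN × (885 − 68.22) mm = 1267.72 kN·m.
φM_n = 0.90 × 1267.72 = 1140.95 kN·m.

φM_n ≈ 1140 kN·m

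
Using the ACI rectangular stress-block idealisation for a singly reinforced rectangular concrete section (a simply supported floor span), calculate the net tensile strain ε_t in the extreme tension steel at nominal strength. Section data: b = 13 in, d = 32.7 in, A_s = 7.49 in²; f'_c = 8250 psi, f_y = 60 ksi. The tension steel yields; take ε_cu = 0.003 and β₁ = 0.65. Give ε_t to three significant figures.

a = A_s f_y/(0.85 f'_c b) = 4.930 in.
β₁ = 0.65, so c = a/β₁ = 4.930/0.65 = 7.585 in.
From the linear strain diagram with ε_cu = 0.003: ε_t = 0.003 (d − c)/c = 0.003 × (32.7 − 7.585)/7.585 = 0.00993.
Since ε_t ≥ 0.005, the section is tension-controlled.

ε_t ≈ 0.00993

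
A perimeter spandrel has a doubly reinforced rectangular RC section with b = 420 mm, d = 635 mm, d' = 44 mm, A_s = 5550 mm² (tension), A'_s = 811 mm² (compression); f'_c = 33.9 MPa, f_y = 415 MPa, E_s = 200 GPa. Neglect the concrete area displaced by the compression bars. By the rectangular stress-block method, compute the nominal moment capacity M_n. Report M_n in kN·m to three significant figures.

M_n ≈ 1290 kN·m

Assume both tension and compression steel yield.
Net tension couple steel: A_s − A'_s = 4739 mm².
a = (A_s − A'_s) f_y / (0.85 f'_c b) = 1966685/(0.85 × 33.9 × 420) = 162.51 mm.
c = a/β₁ = 162.51/0.808 = 201.13 mm; ε'_s = 0.003(c − d')/c = 0.0023 ≥ f_y/E_s = 0.0021, so compression steel does yield.
M_n = (A_s − A'_s) f_y (d − a/2) + A'_s f_y (d − d') = [1966685 × (635 − 81.255) + 336565 × (635 − 44)] × 10⁻⁶ = 1089.04 + 198.91 = 1287.95 kN·m.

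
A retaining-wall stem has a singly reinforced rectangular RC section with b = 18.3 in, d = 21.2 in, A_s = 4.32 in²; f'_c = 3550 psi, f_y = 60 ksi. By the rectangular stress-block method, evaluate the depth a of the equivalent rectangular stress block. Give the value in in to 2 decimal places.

T = A_s f_y = 4.32 × 60 = 259.2 kips.
a = T/(0.85 f'_c b) = 259.2/(0.85 × 3.55 × 18.3) = 4.69 in.

a ≈ 4.69 in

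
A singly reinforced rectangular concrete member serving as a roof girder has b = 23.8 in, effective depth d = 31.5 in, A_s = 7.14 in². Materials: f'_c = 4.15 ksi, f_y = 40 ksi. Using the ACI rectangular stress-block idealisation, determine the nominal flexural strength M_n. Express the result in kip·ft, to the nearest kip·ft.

M_n ≈ 709 kip·ft

T = A_s f_y = 7.14 × 40 = 285.6 kips.
a = T/(0.85 f'_c b) = 285.6/(0.85 × 4.15 × 23.8) = 3.402 in.
M_n = T(d − a/2) = 285.6 × (31.5 − 1.701) = 8510.6 kip·in = 8510.6/12 = 709.22 kip·ft.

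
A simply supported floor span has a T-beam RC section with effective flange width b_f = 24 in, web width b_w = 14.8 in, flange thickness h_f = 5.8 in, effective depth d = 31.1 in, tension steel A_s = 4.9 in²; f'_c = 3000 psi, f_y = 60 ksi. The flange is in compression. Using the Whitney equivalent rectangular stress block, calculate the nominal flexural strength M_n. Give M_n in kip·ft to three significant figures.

Tension: T = A_s f_y = 4.9 × 60 = 294 kips.
Try a within the flange: a = T/(0.85 f'_c b_f) = 294/(0.85 × 3 × 24) = 4.804 in.
Since a = 4.804 ≤ h_f = 5.8 in, the stress block lies entirely in the flange; analyse as a rectangular beam of width b_f.
M_n = T(d − a/2) = 294 × (31.1 − 2.402) = 8437.2 kip·in.
M_n = 8437.2/12 = 703.10 kip·ft.

M_n ≈ 703 kip·ft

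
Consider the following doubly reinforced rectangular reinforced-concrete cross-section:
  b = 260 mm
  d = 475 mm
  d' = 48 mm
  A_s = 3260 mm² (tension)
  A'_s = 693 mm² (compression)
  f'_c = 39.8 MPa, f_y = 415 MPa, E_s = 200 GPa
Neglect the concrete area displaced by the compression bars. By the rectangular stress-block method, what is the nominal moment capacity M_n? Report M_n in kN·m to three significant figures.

Assume both tension and compression steel yield.
Net tension couple steel: A_s − A'_s = 2567 mm².
a = (A_s − A'_s) f_y / (0.85 f'_c b) = 1065305/(0.85 × 39.8 × 260) = 121.12 mm.
c = a/β₁ = 121.12/0.766 = 158.12 mm; ε'_s = 0.003(c − d')/c = 0.0021 ≥ f_y/E_s = 0.0021, so compression steel does yield.
M_n = (A_s − A'_s) f_y (d − a/2) + A'_s f_y (d − d') = [1065305 × (475 − 60.56) + 287595 × (475 − 48)] × 10⁻⁶ = 441.51 + 122.80 = 564.31 kN·m.

M_n ≈ 564 kN·m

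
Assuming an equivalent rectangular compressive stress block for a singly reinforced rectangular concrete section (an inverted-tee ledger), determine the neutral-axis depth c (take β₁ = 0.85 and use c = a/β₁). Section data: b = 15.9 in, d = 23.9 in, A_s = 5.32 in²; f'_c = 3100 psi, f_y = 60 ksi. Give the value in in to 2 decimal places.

T = A_s f_y = 5.32 × 60 = 319.2 kips.
a = T/(0.85 f'_c b) = 319.2/(0.85 × 3.1 × 15.9) = 7.6188 in.
With β₁ = 0.85, c = a/β₁ = 7.6188/0.85 = 8.96 in.

c ≈ 8.96 in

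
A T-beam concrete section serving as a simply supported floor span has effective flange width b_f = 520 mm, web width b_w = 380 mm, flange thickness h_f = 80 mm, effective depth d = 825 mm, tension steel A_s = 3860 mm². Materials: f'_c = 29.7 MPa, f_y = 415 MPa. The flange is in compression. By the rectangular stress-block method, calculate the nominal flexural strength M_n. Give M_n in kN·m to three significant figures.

Tension: T = A_s f_y = 3860 × 415 = 1601900 N.
Try a within the flange: a = T/(0.85 f'_c b_f) = 1601900/(0.85 × 29.7 × 520) = 122.03 mm.
a = 122.03 > h_f = 80 mm: the block extends into the web. Split into flange-overhang and web parts.
C_f = 0.85 f'_c (b_f − b_w) h_f = 0.85 × 29.7 × (520 − 380) × 80 = 282744 N.
Remaining web compression depth: a_w = (T − C_f)/(0.85 f'_c b_w) = (1601900 − 282744)/(0.85 × 29.7 × 380) = 137.51 mm.
M_n = C_f(d − h_f/2) + (T − C_f)(d − a_w/2) = 282744 × (825 − 40) + 1319156 × (825 − 68.755) = 221.95 + 997.61 = 1219.56 × 10⁶ N·mm.
M_n = 1219.56 kN·m.

M_n ≈ 1220 kN·m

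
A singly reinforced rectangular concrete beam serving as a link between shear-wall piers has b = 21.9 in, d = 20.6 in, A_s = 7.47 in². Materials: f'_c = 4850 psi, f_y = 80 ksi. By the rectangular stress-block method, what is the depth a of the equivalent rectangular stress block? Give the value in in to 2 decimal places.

a ≈ 6.62 in

T = A_s f_y = 7.47 × 80 = 597.6 kips.
a = T/(0.85 f'_c b) = 597.6/(0.85 × 4.85 × 21.9) = 6.62 in.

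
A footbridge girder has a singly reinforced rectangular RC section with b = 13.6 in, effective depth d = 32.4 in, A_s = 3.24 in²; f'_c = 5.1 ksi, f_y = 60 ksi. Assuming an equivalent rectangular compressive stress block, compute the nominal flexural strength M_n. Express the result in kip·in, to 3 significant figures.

T = A_s f_y = 3.24 × 60 = 194.4 kips.
a = T/(0.85 f'_c b) = 194.4/(0.85 × 5.1 × 13.6) = 3.297 in.
M_n = T(d − a/2) = 194.4 × (32.4 − 1.6485) = 5978.1 kip·in.

M_n ≈ 5980 kip·in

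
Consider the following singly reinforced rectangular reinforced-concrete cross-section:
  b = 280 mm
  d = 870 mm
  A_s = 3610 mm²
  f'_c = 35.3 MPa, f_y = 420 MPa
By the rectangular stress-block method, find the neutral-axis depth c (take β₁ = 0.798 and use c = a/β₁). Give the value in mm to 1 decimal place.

T = A_s f_y = 3610 × 420 = 1516200 N = 1516.2 kN.
Setting C = 0.85 f'_c a b equal to T: a = 1516200/(0.85 × 35.3 × 280) = 180.470 mm.
With β₁ = 0.798, c = a/β₁ = 180.470/0.798 = 226.2 mm.

c ≈ 226.2 mm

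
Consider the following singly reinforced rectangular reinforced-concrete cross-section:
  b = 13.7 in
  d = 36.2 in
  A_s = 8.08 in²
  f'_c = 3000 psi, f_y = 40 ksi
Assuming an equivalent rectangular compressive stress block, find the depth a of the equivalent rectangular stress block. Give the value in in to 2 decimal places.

T = A_s f_y = 8.08 × 40 = 323.2 kips.
a = T/(0.85 f'_c b) = 323.2/(0.85 × 3 × 13.7) = 9.25 in.

a ≈ 9.25 in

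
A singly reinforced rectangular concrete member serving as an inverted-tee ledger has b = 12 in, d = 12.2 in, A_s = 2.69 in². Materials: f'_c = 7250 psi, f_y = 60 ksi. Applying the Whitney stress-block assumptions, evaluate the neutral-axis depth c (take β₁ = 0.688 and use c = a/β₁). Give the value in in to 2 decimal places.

T = A_s f_y = 2.69 × 60 = 161.4 kips.
a = T/(0.85 f'_c b) = 161.4/(0.85 × 7.25 × 12) = 2.1826 in.
With β₁ = 0.688, c = a/β₁ = 2.1826/0.688 = 3.17 in.

c ≈ 3.17 in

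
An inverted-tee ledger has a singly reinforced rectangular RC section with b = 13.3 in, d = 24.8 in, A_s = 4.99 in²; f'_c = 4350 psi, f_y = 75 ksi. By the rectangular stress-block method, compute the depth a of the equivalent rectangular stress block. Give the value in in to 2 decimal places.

a ≈ 7.61 in

T = A_s f_y = 4.99 × 75 = 374.25 kips.
a = T/(0.85 f'_c b) = 374.25/(0.85 × 4.35 × 13.3) = 7.61 in.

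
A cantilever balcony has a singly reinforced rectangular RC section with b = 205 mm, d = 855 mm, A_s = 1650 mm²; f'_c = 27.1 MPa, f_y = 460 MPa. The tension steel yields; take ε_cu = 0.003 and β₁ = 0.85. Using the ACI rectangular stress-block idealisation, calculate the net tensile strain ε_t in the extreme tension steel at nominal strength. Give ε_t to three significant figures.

ε_t ≈ 0.0106

a = A_s f_y/(0.85 f'_c b) = 160.73 mm.
β₁ = 0.85, so c = a/β₁ = 160.73/0.85 = 189.09 mm.
From the linear strain diagram with ε_cu = 0.003: ε_t = 0.003 (d − c)/c = 0.003 × (855 − 189.09)/189.09 = 0.0106.
Since ε_t ≥ 0.005, the section is tension-controlled.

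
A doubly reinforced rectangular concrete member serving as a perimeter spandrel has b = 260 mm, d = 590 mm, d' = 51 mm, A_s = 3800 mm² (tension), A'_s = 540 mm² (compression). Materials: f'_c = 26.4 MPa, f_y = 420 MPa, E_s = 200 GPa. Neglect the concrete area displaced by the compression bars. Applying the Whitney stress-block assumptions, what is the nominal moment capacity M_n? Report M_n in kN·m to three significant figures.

M_n ≈ 769 kN·m

Assume both tension and compression steel yield.
Net tension couple steel: A_s − A'_s = 3260 mm².
a = (A_s − A'_s) f_y / (0.85 f'_c b) = 1369200/(0.85 × 26.4 × 260) = 234.68 mm.
c = a/β₁ = 234.68/0.85 = 276.09 mm; ε'_s = 0.003(c − d')/c = 0.0024 ≥ f_y/E_s = 0.0021, so compression steel does yield.
M_n = (A_s − A'_s) f_y (d − a/2) + A'_s f_y (d − d') = [1369200 × (590 − 117.34) + 226800 × (590 − 51)] × 10⁻⁶ = 647.17 + 122.25 = 769.42 kN·m.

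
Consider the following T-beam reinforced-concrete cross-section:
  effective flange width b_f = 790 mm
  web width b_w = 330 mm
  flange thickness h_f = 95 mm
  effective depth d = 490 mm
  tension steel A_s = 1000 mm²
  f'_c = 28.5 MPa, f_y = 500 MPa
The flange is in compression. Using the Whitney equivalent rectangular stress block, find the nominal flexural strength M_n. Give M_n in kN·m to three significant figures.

Tension: T = A_s f_y = 1000 × 500 = 500000 N.
Try a within the flange: a = T/(0.85 f'_c b_f) = 500000/(0.85 × 28.5 × 790) = 26.13 mm.
Since a = 26.13 ≤ h_f = 95 mm, the stress block lies entirely in the flange; analyse as a rectangular beam of width b_f.
M_n = T(d − a/2) = 500000 × (490 − 13.065) = 238.47 × 10⁶ N·mm.
M_n = 238.47 kN·m.

M_n ≈ 238 kN·m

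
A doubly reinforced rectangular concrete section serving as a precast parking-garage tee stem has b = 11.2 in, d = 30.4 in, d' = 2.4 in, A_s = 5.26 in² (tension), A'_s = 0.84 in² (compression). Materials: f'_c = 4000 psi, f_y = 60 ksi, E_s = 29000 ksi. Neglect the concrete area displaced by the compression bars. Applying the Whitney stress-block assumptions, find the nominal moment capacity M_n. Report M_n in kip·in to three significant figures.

M_n ≈ 8550 kip·in

Assume both steels yield.
a = (A_s − A'_s) f_y/(0.85 f'_c b) = (5.26 − 0.84) × 60/(0.85 × 4 × 11.2) = 6.964 in.
c = a/β₁ = 6.964/0.85 = 8.193 in; ε'_s = 0.003(c − d')/c = 0.0021 ≥ ε_y = 0.0021, so the compression steel yields.
M_n = (A_s − A'_s) f_y (d − a/2) + A'_s f_y (d − d') = 265.2 × (30.4 − 3.482) + 50.4 × (30.4 − 2.4) = 7138.7 + 1411.2 = 8549.9 kip·in.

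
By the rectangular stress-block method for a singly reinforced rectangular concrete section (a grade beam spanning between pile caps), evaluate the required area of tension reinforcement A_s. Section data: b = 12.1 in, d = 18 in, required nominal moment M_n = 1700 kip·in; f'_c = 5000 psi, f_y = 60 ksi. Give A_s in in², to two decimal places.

A_s ≈ 1.66 in²

From M_n = 0.85 f'_c a b (d − a/2):
a = d − √(d² − 2M_n/(0.85 f'_c b)) = 18 − √(18² − 2 × 1700/(0.85 × 5 × 12.1)) = 1.941 in.
A_s = 0.85 f'_c a b / f_y = 0.85 × 5 × 1.941 × 12.1 / 60 = 1.664 in².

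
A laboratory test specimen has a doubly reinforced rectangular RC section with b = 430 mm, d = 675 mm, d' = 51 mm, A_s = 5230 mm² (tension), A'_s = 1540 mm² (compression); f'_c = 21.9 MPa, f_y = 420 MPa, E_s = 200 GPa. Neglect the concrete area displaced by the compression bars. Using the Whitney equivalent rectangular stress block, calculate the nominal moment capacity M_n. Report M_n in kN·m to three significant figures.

M_n ≈ 1300 kN·m

Assume both tension and compression steel yield.
Net tension couple steel: A_s − A'_s = 3690 mm².
a = (A_s − A'_s) f_y / (0.85 f'_c b) = 1549800/(0.85 × 21.9 × 430) = 193.62 mm.
c = a/β₁ = 193.62/0.85 = 227.79 mm; ε'_s = 0.003(c − d')/c = 0.0023 ≥ f_y/E_s = 0.0021, so compression steel does yield.
M_n = (A_s − A'_s) f_y (d − a/2) + A'_s f_y (d − d') = [1549800 × (675 − 96.81) + 646800 × (675 − 51)] × 10⁻⁶ = 896.08 + 403.60 = 1299.68 kN·m.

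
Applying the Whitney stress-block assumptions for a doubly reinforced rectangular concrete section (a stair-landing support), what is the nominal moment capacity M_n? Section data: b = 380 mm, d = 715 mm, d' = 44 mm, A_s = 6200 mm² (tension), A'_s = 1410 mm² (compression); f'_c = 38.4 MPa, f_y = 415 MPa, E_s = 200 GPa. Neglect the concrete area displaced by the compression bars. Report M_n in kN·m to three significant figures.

M_n ≈ 1650 kN·m

Assume both tension and compression steel yield.
Net tension couple steel: A_s − A'_s = 4790 mm².
a = (A_s − A'_s) f_y / (0.85 f'_c b) = 1987850/(0.85 × 38.4 × 380) = 160.27 mm.
c = a/β₁ = 160.27/0.776 = 206.53 mm; ε'_s = 0.003(c − d')/c = 0.0024 ≥ f_y/E_s = 0.0021, so compression steel does yield.
M_n = (A_s − A'_s) f_y (d − a/2) + A'_s f_y (d − d') = [1987850 × (715 − 80.135) + 585150 × (715 − 44)] × 10⁻⁶ = 1262.02 + 392.64 = 1654.66 kN·m.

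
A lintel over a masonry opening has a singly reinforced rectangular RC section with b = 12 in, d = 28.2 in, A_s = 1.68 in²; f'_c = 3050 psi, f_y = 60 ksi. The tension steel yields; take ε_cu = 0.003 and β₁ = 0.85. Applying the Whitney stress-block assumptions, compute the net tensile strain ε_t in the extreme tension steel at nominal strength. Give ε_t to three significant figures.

a = A_s f_y/(0.85 f'_c b) = 3.240 in.
β₁ = 0.85, so c = a/β₁ = 3.240/0.85 = 3.812 in.
From the linear strain diagram with ε_cu = 0.003: ε_t = 0.003 (d − c)/c = 0.003 × (28.2 − 3.812)/3.812 = 0.0192.
Since ε_t ≥ 0.005, the section is tension-controlled.

ε_t ≈ 0.0192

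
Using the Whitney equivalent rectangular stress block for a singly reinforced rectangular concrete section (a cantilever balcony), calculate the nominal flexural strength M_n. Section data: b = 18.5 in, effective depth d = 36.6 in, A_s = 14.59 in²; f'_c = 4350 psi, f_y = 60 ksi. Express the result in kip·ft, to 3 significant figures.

T = A_s f_y = 14.59 × 60 = 875.4 kips.
a = T/(0.85 f'_c b) = 875.4/(0.85 × 4.35 × 18.5) = 12.798 in.
M_n = T(d − a/2) = 875.4 × (36.6 − 6.399) = 26438.0 kip·in = 26438.0/12 = 2203.17 kip·ft.

M_n ≈ 2200 kip·ft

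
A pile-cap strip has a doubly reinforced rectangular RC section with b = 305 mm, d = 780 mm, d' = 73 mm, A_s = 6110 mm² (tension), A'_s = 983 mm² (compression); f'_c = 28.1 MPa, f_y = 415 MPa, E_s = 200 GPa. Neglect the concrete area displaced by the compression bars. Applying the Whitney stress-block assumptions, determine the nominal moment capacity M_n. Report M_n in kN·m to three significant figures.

Assume both tension and compression steel yield.
Net tension couple steel: A_s − A'_s = 5127 mm².
a = (A_s − A'_s) f_y / (0.85 f'_c b) = 2127705/(0.85 × 28.1 × 305) = 292.07 mm.
c = a/β₁ = 292.07/0.849 = 344.02 mm; ε'_s = 0.003(c − d')/c = 0.0024 ≥ f_y/E_s = 0.0021, so compression steel does yield.
M_n = (A_s − A'_s) f_y (d − a/2) + A'_s f_y (d − d') = [2127705 × (780 − 146.035) + 407945 × (780 − 73)] × 10⁻⁶ = 1348.89 + 288.42 = 1637.31 kN·m.

M_n ≈ 1640 kN·m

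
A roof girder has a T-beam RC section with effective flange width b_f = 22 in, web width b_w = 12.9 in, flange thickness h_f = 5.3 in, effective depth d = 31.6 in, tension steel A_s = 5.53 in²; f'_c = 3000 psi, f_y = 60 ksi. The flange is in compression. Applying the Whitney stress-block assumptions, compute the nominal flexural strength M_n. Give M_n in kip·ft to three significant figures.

M_n ≈ 791 kip·ft

Tension: T = A_s f_y = 5.53 × 60 = 331.8 kips.
Try a within the flange: a = T/(0.85 f'_c b_f) = 331.8/(0.85 × 3 × 22) = 5.914 in.
a = 5.914 > h_f = 5.3 in: the block extends into the web. Split into flange-overhang and web parts.
C_f = 0.85 f'_c (b_f − b_w) h_f = 0.85 × 3 × (22 − 12.9) × 5.3 = 123.0 kips.
Remaining web compression depth: a_w = (T − C_f)/(0.85 f'_c b_w) = (331.8 − 123.0)/(0.85 × 3 × 12.9) = 6.347 in.
M_n = C_f(d − h_f/2) + (T − C_f)(d − a_w/2) = 123.0 × (31.6 − 2.65) + 208.8 × (31.6 − 3.1735) = 3560.9 + 5935.5 = 9496.4 kip·in.
M_n = 9496.4/12 = 791.37 kip·ft.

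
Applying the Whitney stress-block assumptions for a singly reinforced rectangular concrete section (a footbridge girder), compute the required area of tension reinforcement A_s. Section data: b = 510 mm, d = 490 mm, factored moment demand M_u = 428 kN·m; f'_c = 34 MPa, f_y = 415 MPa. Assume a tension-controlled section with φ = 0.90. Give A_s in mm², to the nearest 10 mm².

A_s ≈ 2520 mm²

M_n = M_u/φ = 428/0.90 = 475.556 kN·m.
With M_n = 0.85 f'_c a b (d − a/2), solve the quadratic for a:
a = d − √(d² − 2M_n/(0.85 f'_c b)) = 490 − √(490² − 2 × 475.556×10⁶/(0.85 × 34 × 510)) = 70.99 mm.
A_s = 0.85 f'_c a b / f_y = 0.85 × 34 × 70.99 × 510 / 415 = 2521.3 mm².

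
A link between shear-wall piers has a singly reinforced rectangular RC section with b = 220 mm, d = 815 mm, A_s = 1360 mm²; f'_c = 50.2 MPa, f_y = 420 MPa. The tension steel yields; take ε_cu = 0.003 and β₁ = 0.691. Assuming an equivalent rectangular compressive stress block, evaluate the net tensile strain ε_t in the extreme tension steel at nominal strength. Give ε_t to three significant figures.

ε_t ≈ 0.0248

a = A_s f_y/(0.85 f'_c b) = 60.85 mm.
β₁ = 0.691, so c = a/β₁ = 60.85/0.691 = 88.06 mm.
From the linear strain diagram with ε_cu = 0.003: ε_t = 0.003 (d − c)/c = 0.003 × (815 − 88.06)/88.06 = 0.0248.
Since ε_t ≥ 0.005, the section is tension-controlled.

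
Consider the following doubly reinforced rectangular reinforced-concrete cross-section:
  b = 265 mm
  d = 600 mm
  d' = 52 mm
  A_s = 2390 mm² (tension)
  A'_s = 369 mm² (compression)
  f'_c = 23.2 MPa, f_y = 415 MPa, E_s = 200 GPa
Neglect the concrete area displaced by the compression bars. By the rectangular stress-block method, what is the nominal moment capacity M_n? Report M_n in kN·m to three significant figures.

M_n ≈ 520 kN·m

Assume both tension and compression steel yield.
Net tension couple steel: A_s − A'_s = 2021 mm².
a = (A_s − A'_s) f_y / (0.85 f'_c b) = 838715/(0.85 × 23.2 × 265) = 160.50 mm.
c = a/β₁ = 160.50/0.85 = 188.82 mm; ε'_s = 0.003(c − d')/c = 0.0022 ≥ f_y/E_s = 0.0021, so compression steel does yield.
M_n = (A_s − A'_s) f_y (d − a/2) + A'_s f_y (d − d') = [838715 × (600 − 80.25) + 153135 × (600 − 52)] × 10⁻⁶ = 435.92 + 83.92 = 519.84 kN·m.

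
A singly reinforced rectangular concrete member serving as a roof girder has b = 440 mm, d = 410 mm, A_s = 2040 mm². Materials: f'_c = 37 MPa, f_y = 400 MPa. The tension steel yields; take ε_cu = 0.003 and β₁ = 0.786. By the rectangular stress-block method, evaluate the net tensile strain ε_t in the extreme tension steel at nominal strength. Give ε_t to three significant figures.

a = A_s f_y/(0.85 f'_c b) = 58.97 mm.
β₁ = 0.786, so c = a/β₁ = 58.97/0.786 = 75.03 mm.
From the linear strain diagram with ε_cu = 0.003: ε_t = 0.003 (d − c)/c = 0.003 × (410 − 75.03)/75.03 = 0.0134.
Since ε_t ≥ 0.005, the section is tension-controlled.

ε_t ≈ 0.0134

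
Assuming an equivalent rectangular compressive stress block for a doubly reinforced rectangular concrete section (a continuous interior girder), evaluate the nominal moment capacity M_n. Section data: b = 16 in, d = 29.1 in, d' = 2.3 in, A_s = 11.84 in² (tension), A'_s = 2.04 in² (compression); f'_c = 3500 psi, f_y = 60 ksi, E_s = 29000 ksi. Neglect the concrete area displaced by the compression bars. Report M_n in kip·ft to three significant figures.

Assume both steels yield.
a = (A_s − A'_s) f_y/(0.85 f'_c b) = (11.84 − 2.04) × 60/(0.85 × 3.5 × 16) = 12.353 in.
c = a/β₁ = 12.353/0.85 = 14.533 in; ε'_s = 0.003(c − d')/c = 0.0025 ≥ ε_y = 0.0021, so the compression steel yields.
M_n = (A_s − A'_s) f_y (d − a/2) + A'_s f_y (d − d') = 588 × (29.1 − 6.1765) + 122.4 × (29.1 − 2.3) = 13479.0 + 3280.3 = 16759.3 kip·in = 16759.3/12 = 1396.61 kip·ft.

M_n ≈ 1400 kip·ft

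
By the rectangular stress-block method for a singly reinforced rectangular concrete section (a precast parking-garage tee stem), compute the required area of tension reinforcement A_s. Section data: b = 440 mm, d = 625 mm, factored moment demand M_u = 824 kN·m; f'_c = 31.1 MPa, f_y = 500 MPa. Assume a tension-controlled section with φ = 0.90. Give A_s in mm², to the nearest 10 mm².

M_n = M_u/φ = 824/0.90 = 915.556 kN·m.
With M_n = 0.85 f'_c a b (d − a/2), solve the quadratic for a:
a = d − √(d² − 2M_n/(0.85 f'_c b)) = 625 − √(625² − 2 × 915.556×10⁶/(0.85 × 31.1 × 440)) = 142.10 mm.
A_s = 0.85 f'_c a b / f_y = 0.85 × 31.1 × 142.10 × 440 / 500 = 3305.6 mm².

A_s ≈ 3310 mm²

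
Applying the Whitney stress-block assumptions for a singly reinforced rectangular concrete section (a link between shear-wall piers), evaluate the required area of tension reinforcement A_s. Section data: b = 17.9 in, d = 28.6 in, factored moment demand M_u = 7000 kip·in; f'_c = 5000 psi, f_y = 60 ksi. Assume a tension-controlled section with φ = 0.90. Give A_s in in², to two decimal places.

M_n = M_u/φ = 7000/0.90 = 7777.78 kip·in.
From M_n = 0.85 f'_c a b (d − a/2):
a = d − √(d² − 2M_n/(0.85 f'_c b)) = 28.6 − √(28.6² − 2 × 7777.78/(0.85 × 5 × 17.9)) = 3.831 in.
A_s = 0.85 f'_c a b / f_y = 0.85 × 5 × 3.831 × 17.9 / 60 = 4.857 in².

A_s ≈ 4.86 in²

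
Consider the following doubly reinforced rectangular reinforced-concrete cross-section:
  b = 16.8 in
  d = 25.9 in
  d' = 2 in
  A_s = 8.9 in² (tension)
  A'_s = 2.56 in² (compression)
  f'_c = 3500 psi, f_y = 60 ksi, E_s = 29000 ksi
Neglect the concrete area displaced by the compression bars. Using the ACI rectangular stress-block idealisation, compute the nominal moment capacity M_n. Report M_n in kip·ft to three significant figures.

M_n ≈ 1010 kip·ft

Assume both steels yield.
a = (A_s − A'_s) f_y/(0.85 f'_c b) = (8.9 − 2.56) × 60/(0.85 × 3.5 × 16.8) = 7.611 in.
c = a/β₁ = 7.611/0.85 = 8.954 in; ε'_s = 0.003(c − d')/c = 0.0023 ≥ ε_y = 0.0021, so the compression steel yields.
M_n = (A_s − A'_s) f_y (d − a/2) + A'_s f_y (d − d') = 380.4 × (25.9 − 3.8055) + 153.6 × (25.9 − 2) = 8404.7 + 3671.0 = 12075.7 kip·in = 12075.7/12 = 1006.31 kip·ft.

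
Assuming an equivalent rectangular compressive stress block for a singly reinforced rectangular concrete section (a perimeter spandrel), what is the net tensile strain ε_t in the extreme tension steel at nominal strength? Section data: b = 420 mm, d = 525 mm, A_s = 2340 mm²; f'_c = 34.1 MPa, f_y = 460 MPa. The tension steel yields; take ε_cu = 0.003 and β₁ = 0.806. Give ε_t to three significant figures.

a = A_s f_y/(0.85 f'_c b) = 88.42 mm.
β₁ = 0.806, so c = a/β₁ = 88.42/0.806 = 109.70 mm.
From the linear strain diagram with ε_cu = 0.003: ε_t = 0.003 (d − c)/c = 0.003 × (525 − 109.70)/109.70 = 0.0114.
Since ε_t ≥ 0.005, the section is tension-controlled.

ε_t ≈ 0.0114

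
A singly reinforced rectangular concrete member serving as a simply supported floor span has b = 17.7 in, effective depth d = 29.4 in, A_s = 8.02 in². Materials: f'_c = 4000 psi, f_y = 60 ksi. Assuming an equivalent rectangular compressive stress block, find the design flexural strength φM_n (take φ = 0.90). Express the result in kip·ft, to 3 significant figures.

φM_n ≈ 917 kip·ft

T = A_s f_y = 8.02 × 60 = 481.2 kips.
a = T/(0.85 f'_c b) = 481.2/(0.85 × 4 × 17.7) = 7.996 in.
M_n = T(d − a/2) = 481.2 × (29.4 − 3.998) = 12223.4 kip·in = 12223.4/12 = 1018.62 kip·ft.
φM_n = 0.90 × 1018.62 = 916.76 kip·ft.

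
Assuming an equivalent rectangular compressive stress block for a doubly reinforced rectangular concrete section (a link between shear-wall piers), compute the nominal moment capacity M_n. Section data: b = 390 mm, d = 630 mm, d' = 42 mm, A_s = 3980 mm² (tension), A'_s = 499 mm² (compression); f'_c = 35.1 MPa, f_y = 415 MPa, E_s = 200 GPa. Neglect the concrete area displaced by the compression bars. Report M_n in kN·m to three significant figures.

M_n ≈ 942 kN·m

Assume both tension and compression steel yield.
Net tension couple steel: A_s − A'_s = 3481 mm².
a = (A_s − A'_s) f_y / (0.85 f'_c b) = 1444615/(0.85 × 35.1 × 390) = 124.15 mm.
c = a/β₁ = 124.15/0.799 = 155.38 mm; ε'_s = 0.003(c − d')/c = 0.0022 ≥ f_y/E_s = 0.0021, so compression steel does yield.
M_n = (A_s − A'_s) f_y (d − a/2) + A'_s f_y (d − d') = [1444615 × (630 − 62.075) + 207085 × (630 − 42)] × 10⁻⁶ = 820.43 + 121.77 = 942.20 kN·m.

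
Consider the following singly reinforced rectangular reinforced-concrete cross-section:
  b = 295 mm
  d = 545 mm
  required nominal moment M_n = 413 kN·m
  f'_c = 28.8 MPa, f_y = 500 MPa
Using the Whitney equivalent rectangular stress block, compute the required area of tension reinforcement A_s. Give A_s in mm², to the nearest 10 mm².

With M_n = 0.85 f'_c a b (d − a/2), solve the quadratic for a:
a = d − √(d² − 2M_n/(0.85 f'_c b)) = 545 − √(545² − 2 × 413×10⁶/(0.85 × 28.8 × 295)) = 117.63 mm.
A_s = 0.85 f'_c a b / f_y = 0.85 × 28.8 × 117.63 × 295 / 500 = 1699.0 mm².

A_s ≈ 1700 mm²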